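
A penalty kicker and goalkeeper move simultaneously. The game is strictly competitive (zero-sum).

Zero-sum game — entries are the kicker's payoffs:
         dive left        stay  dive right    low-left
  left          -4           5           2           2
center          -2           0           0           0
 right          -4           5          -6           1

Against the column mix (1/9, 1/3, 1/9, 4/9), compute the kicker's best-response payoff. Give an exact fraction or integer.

left: (-4)·(1/9) + (5)·(1/3) + (2)·(1/9) + (2)·(4/9) = 7/3.
center: (-2)·(1/9) + (0)·(1/3) + (0)·(1/9) + (0)·(4/9) = -2/9.
right: (-4)·(1/9) + (5)·(1/3) + (-6)·(1/9) + (1)·(4/9) = 1.
The best pure response is left with expected payoff 7/3.

7/3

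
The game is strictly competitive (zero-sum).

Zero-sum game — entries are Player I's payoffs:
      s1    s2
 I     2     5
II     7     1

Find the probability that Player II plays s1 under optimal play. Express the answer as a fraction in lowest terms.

4/9

Row minima are 2 and 1, so Player I's maximin is 2; column maxima are 7 and 5, so Player II's minimax is 5. These differ, so the equilibrium is in mixed strategies.
Let Player II play s1 with probability q. Player I is indifferent when 2q + 5(1−q) = 7q + (1−q), giving q = 4/9.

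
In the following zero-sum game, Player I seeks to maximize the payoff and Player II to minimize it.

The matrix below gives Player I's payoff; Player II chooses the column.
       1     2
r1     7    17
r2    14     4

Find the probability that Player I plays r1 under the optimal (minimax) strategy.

1/2

Row minima are 7 and 4, so Player I's maximin is 7; column maxima are 14 and 17, so Player II's minimax is 14. These differ, so the equilibrium is in mixed strategies.
Let Player I play r1 with probability p. Player II is indifferent when 7p + 14(1−p) = 17p + 4(1−p), giving p = 1/2.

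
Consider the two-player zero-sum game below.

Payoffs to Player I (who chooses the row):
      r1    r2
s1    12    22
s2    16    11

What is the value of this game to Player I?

Row minima are 12 and 11, so Player I's maximin is 12; column maxima are 16 and 22, so Player II's minimax is 16. These differ, so the equilibrium is in mixed strategies.
Let Player I play s1 with probability p. Player II is indifferent when 12p + 16(1−p) = 22p + 11(1−p), giving p = 1/3.
Let Player II play r1 with probability q. Player I is indifferent when 12q + 22(1−q) = 16q + 11(1−q), giving q = 11/15.
The value is 12·(11/15) + (22)·(4/15) = 44/3.

44/3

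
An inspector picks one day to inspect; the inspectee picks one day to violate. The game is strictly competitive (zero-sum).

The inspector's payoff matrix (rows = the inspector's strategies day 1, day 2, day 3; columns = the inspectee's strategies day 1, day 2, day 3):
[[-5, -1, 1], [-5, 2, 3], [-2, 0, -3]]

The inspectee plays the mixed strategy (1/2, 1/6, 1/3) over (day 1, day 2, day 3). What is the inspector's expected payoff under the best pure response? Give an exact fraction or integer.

day 1: (-5)·(1/2) + (-1)·(1/6) + (1)·(1/3) = -7/3.
day 2: (-5)·(1/2) + (2)·(1/6) + (3)·(1/3) = -7/6.
day 3: (-2)·(1/2) + (0)·(1/6) + (-3)·(1/3) = -2.
The best pure response is day 2 with expected payoff -7/6.

-7/6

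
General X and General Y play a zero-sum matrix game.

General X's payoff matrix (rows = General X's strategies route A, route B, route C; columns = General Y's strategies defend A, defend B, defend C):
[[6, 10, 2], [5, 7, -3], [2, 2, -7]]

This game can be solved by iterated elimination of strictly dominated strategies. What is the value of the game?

2

Column defend B is strictly dominated by defend C for General Y (2<10, -3<7, -7<2); eliminate defend B.
Column defend A is strictly dominated by defend C for General Y (2<6, -3<5, -7<2); eliminate defend A.
Row route B is strictly dominated by row route A (2>-3); eliminate route B.
Row route C is strictly dominated by row route A (2>-7); eliminate route C.
Only (route A, defend C) remains, with payoff 2.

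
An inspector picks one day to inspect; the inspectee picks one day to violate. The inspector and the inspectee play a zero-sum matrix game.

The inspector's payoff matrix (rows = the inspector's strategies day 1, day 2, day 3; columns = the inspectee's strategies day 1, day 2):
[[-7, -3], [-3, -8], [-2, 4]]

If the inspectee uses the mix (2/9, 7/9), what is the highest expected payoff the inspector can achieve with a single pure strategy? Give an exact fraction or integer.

8/3

day 1: (-7)·(2/9) + (-3)·(7/9) = -35/9.
day 2: (-3)·(2/9) + (-8)·(7/9) = -62/9.
day 3: (-2)·(2/9) + (4)·(7/9) = 8/3.
The best pure response is day 3 with expected payoff 8/3.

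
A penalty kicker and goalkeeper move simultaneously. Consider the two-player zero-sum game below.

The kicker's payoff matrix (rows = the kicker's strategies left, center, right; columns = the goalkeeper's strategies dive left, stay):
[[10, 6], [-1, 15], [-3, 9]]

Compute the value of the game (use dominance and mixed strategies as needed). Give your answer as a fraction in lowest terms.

39/5

Row right is strictly dominated by row center, so the kicker never plays it.
The remaining 2×2 game on (left, center) × (dive left, stay) has no saddle point. Let the kicker play left with probability p; indifference gives 10p − (1−p) = 6p + 15(1−p), so p = 4/5.
Similarly the goalkeeper's optimal q on dive left is 9/20, and the value is 10·(9/20) + (6)·(11/20) = 39/5.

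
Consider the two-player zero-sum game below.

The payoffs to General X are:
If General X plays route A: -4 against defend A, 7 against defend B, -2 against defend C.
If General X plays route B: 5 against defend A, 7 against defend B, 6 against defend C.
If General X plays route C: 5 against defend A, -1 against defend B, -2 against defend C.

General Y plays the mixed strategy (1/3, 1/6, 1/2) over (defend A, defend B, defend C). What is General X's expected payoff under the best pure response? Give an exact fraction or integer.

35/6

route A: (-4)·(1/3) + (7)·(1/6) + (-2)·(1/2) = -7/6.
route B: (5)·(1/3) + (7)·(1/6) + (6)·(1/2) = 35/6.
route C: (5)·(1/3) + (-1)·(1/6) + (-2)·(1/2) = 1/2.
The best pure response is route B with expected payoff 35/6.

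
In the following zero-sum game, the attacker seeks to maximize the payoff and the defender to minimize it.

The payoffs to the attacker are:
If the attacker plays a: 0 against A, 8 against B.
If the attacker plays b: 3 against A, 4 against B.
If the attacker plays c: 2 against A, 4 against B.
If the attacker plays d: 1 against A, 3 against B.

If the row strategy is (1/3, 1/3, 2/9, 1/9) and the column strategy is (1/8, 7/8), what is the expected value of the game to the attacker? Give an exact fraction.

343/72

Against (1/8, 7/8), each row's expected payoff is a: 7; b: 31/8; c: 15/4; d: 11/4.
Taking the (1/3, 1/3, 2/9, 1/9)-weighted average: (1/3)·(7) + (1/3)·(31/8) + (2/9)·(15/4) + (1/9)·(11/4) = 343/72.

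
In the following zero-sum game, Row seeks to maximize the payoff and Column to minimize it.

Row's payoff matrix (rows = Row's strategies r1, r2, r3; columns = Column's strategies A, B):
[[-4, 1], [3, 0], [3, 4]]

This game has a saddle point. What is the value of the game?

Row minima: -4, 0, 3 → Row's maximin is 3.
Column maxima: 3, 4 → Column's minimax is 3.
They coincide at (r3, A), so the value is 3.

3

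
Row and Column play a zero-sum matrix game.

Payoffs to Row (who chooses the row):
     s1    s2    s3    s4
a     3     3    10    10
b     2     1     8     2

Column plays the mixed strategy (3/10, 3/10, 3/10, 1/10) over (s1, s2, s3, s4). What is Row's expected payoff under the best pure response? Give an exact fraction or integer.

a: (3)·(3/10) + (3)·(3/10) + (10)·(3/10) + (10)·(1/10) = 29/5.
b: (2)·(3/10) + (1)·(3/10) + (8)·(3/10) + (2)·(1/10) = 7/2.
The best pure response is a with expected payoff 29/5.

29/5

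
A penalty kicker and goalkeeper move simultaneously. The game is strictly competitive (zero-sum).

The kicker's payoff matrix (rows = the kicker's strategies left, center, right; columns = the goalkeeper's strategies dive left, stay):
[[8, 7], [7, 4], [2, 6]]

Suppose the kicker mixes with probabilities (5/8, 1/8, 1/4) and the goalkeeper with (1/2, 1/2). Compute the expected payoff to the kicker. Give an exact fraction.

Against (1/2, 1/2), each row's expected payoff is left: 15/2; center: 11/2; right: 4.
Taking the (5/8, 1/8, 1/4)-weighted average: (5/8)·(15/2) + (1/8)·(11/2) + (1/4)·(4) = 51/8.

51/8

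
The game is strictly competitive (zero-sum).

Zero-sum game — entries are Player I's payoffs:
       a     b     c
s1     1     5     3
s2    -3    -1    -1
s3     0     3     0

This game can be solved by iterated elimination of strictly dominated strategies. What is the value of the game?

Row s3 is strictly dominated by row s1 (1>0, 5>3, 3>0); eliminate s3.
Column c is strictly dominated by a for Player II (1<3, -3<-1); eliminate c.
Column b is strictly dominated by a for Player II (1<5, -3<-1); eliminate b.
Row s2 is strictly dominated by row s1 (1>-3); eliminate s2.
Only (s1, a) remains, with payoff 1.

1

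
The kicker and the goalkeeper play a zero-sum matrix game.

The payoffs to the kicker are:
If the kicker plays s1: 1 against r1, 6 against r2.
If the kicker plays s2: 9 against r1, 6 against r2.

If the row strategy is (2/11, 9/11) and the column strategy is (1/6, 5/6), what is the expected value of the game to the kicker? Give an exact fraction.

413/66

Against (1/6, 5/6), each row's expected payoff is s1: 31/6; s2: 13/2.
Taking the (2/11, 9/11)-weighted average: (2/11)·(31/6) + (9/11)·(13/2) = 413/66.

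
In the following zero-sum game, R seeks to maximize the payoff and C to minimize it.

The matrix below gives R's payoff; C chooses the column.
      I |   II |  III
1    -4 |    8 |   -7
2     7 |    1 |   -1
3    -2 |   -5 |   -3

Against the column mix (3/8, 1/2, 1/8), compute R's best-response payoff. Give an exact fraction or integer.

3

1: (-4)·(3/8) + (8)·(1/2) + (-7)·(1/8) = 13/8.
2: (7)·(3/8) + (1)·(1/2) + (-1)·(1/8) = 3.
3: (-2)·(3/8) + (-5)·(1/2) + (-3)·(1/8) = -29/8.
The best pure response is 2 with expected payoff 3.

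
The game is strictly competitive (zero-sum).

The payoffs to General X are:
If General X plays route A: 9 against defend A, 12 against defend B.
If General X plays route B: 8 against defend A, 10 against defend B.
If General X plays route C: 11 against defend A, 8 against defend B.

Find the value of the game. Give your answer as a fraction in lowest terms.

10

Row route B is strictly dominated by row route A, so General X never plays it.
The remaining 2×2 game on (route A, route C) × (defend A, defend B) has no saddle point. Let General X play route A with probability p; indifference gives 9p + 11(1−p) = 12p + 8(1−p), so p = 1/2.
Similarly General Y's optimal q on defend A is 2/3, and the value is 9·(2/3) + (12)·(1/3) = 10.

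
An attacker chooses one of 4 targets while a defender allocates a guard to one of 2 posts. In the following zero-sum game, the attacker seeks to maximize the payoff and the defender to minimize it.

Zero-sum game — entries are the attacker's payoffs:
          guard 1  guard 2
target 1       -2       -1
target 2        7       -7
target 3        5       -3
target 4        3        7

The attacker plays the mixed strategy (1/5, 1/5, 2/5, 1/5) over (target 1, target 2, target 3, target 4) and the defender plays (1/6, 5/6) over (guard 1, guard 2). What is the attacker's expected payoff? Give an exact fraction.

-17/30

Against (1/6, 5/6), each row's expected payoff is target 1: -7/6; target 2: -14/3; target 3: -5/3; target 4: 19/3.
Taking the (1/5, 1/5, 2/5, 1/5)-weighted average: (1/5)·(-7/6) + (1/5)·(-14/3) + (2/5)·(-5/3) + (1/5)·(19/3) = -17/30.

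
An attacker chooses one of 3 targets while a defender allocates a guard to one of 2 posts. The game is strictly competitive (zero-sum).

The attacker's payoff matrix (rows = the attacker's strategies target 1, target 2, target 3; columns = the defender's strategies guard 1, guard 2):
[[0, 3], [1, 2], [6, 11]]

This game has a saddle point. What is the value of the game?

6

Row minima: 0, 1, 6 → the attacker's maximin is 6.
Column maxima: 6, 11 → the defender's minimax is 6.
They coincide at (target 3, guard 1), so the value is 6.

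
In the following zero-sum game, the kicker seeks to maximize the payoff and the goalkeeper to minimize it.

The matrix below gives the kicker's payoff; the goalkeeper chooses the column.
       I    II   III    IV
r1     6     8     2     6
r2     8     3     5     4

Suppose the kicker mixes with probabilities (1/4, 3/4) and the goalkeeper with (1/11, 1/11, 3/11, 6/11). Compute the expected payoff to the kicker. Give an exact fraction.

103/22

Against (1/11, 1/11, 3/11, 6/11), each row's expected payoff is r1: 56/11; r2: 50/11.
Taking the (1/4, 3/4)-weighted average: (1/4)·(56/11) + (3/4)·(50/11) = 103/22.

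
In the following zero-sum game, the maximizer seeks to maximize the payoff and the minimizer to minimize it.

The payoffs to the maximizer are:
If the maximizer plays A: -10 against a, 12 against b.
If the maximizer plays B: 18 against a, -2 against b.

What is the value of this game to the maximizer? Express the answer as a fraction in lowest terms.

Row minima are -10 and -2, so the maximizer's maximin is -2; column maxima are 18 and 12, so the minimizer's minimax is 12. These differ, so the equilibrium is in mixed strategies.
Let the maximizer play A with probability p. The minimizer is indifferent when −10p + 18(1−p) = 12p − 2(1−p), giving p = 10/21.
Let the minimizer play a with probability q. The maximizer is indifferent when −10q + 12(1−q) = 18q − 2(1−q), giving q = 1/3.
The value is -10·(1/3) + (12)·(2/3) = 14/3.

14/3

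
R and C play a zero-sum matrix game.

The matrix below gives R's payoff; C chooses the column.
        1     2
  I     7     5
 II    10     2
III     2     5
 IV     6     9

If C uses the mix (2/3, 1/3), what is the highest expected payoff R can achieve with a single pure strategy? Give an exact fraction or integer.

22/3

I: (7)·(2/3) + (5)·(1/3) = 19/3.
II: (10)·(2/3) + (2)·(1/3) = 22/3.
III: (2)·(2/3) + (5)·(1/3) = 3.
IV: (6)·(2/3) + (9)·(1/3) = 7.
The best pure response is II with expected payoff 22/3.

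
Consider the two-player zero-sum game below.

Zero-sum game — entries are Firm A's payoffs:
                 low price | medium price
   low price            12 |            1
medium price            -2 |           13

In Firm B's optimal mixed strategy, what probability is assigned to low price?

Row minima are 1 and -2, so Firm A's maximin is 1; column maxima are 12 and 13, so Firm B's minimax is 12. These differ, so the equilibrium is in mixed strategies.
Let Firm B play low price with probability q. Firm A is indifferent when 12q + (1−q) = −2q + 13(1−q), giving q = 6/13.

6/13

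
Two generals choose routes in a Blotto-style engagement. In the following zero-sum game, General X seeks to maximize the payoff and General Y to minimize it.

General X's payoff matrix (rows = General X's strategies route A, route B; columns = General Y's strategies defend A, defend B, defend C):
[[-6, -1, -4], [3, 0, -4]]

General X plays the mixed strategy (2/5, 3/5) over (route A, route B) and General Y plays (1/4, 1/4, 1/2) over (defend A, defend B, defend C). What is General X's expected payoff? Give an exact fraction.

-9/4

Against (1/4, 1/4, 1/2), each row's expected payoff is route A: -15/4; route B: -5/4.
Taking the (2/5, 3/5)-weighted average: (2/5)·(-15/4) + (3/5)·(-5/4) = -9/4.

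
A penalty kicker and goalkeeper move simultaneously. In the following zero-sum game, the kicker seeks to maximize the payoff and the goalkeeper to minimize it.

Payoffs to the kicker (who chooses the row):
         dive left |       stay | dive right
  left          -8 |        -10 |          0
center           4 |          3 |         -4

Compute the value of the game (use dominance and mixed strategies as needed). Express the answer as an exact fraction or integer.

-40/17

Column dive left is strictly dominated by stay for the goalkeeper (it gives the kicker more in every row).
The remaining 2×2 game on (left, center) × (stay, dive right) has no saddle point. Let the kicker play left with probability p; indifference gives −10p + 3(1−p) = −4(1−p), so p = 7/17.
Similarly the goalkeeper's optimal q on stay is 4/17, and the value is -10·(4/17) + (0)·(13/17) = -40/17.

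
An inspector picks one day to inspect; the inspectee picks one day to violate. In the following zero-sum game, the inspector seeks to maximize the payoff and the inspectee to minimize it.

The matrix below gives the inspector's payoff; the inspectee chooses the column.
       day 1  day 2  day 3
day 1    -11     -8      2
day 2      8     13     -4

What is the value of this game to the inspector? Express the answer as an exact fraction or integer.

Column day 2 is strictly dominated by day 1 for the inspectee (it gives the inspector more in every row).
The remaining 2×2 game on (day 1, day 2) × (day 1, day 3) has no saddle point. Let the inspector play day 1 with probability p; indifference gives −11p + 8(1−p) = 2p − 4(1−p), so p = 12/25.
Similarly the inspectee's optimal q on day 1 is 6/25, and the value is -11·(6/25) + (2)·(19/25) = -28/25.

-28/25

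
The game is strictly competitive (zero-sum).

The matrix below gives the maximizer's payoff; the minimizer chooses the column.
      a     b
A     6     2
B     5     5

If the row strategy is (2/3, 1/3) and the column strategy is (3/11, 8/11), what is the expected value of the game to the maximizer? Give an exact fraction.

41/11

Against (3/11, 8/11), each row's expected payoff is A: 34/11; B: 5.
Taking the (2/3, 1/3)-weighted average: (2/3)·(34/11) + (1/3)·(5) = 41/11.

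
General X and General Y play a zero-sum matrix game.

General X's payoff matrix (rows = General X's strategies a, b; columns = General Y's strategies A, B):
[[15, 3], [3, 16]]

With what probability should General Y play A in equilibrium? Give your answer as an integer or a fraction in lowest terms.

Row minima are 3 and 3, so General X's maximin is 3; column maxima are 15 and 16, so General Y's minimax is 15. These differ, so the equilibrium is in mixed strategies.
Let General Y play A with probability q. General X is indifferent when 15q + 3(1−q) = 3q + 16(1−q), giving q = 13/25.

13/25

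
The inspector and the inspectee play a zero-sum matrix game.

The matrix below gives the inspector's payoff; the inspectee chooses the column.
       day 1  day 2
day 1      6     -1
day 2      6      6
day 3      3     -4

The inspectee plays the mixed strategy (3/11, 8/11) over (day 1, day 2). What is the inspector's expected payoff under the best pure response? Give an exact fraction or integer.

6

day 1: (6)·(3/11) + (-1)·(8/11) = 10/11.
day 2: (6)·(3/11) + (6)·(8/11) = 6.
day 3: (3)·(3/11) + (-4)·(8/11) = -23/11.
The best pure response is day 2 with expected payoff 6.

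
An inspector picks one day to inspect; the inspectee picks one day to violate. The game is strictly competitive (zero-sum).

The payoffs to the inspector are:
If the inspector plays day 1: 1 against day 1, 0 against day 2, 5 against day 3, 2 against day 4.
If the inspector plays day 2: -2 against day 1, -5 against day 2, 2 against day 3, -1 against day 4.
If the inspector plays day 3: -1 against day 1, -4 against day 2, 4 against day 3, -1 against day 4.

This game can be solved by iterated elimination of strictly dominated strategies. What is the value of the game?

Column day 3 is strictly dominated by day 1 for the inspectee (1<5, -2<2, -1<4); eliminate day 3.
Row day 3 is strictly dominated by row day 1 (1>-1, 0>-4, 2>-1); eliminate day 3.
Row day 2 is strictly dominated by row day 1 (1>-2, 0>-5, 2>-1); eliminate day 2.
Column day 1 is strictly dominated by day 2 for the inspectee (0<1); eliminate day 1.
Column day 4 is strictly dominated by day 2 for the inspectee (0<2); eliminate day 4.
Only (day 1, day 2) remains, with payoff 0.

0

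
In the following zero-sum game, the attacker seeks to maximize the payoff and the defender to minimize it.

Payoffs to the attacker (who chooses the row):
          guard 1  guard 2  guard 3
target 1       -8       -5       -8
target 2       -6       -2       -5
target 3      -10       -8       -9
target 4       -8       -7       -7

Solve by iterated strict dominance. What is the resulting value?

Column guard 2 is strictly dominated by guard 1 for the defender (-8<-5, -6<-2, -10<-8, -8<-7); eliminate guard 2.
Row target 4 is strictly dominated by row target 2 (-6>-8, -5>-7); eliminate target 4.
Row target 1 is strictly dominated by row target 2 (-6>-8, -5>-8); eliminate target 1.
Row target 3 is strictly dominated by row target 2 (-6>-10, -5>-9); eliminate target 3.
Column guard 3 is strictly dominated by guard 1 for the defender (-6<-5); eliminate guard 3.
Only (target 2, guard 1) remains, with payoff -6.

-6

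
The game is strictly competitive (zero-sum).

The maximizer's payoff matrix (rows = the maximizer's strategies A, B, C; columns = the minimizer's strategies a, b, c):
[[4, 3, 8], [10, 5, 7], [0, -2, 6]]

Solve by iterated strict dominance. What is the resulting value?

5

Column c is strictly dominated by b for the minimizer (3<8, 5<7, -2<6); eliminate c.
Column a is strictly dominated by b for the minimizer (3<4, 5<10, -2<0); eliminate a.
Row A is strictly dominated by row B (5>3); eliminate A.
Row C is strictly dominated by row B (5>-2); eliminate C.
Only (B, b) remains, with payoff 5.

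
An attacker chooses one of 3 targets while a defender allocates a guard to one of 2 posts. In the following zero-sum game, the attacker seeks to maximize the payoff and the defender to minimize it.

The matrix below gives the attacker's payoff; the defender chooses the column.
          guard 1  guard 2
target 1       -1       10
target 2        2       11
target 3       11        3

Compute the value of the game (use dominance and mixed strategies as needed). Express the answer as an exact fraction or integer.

115/17

Row target 1 is strictly dominated by row target 2, so the attacker never plays it.
The remaining 2×2 game on (target 2, target 3) × (guard 1, guard 2) has no saddle point. Let the attacker play target 2 with probability p; indifference gives 2p + 11(1−p) = 11p + 3(1−p), so p = 8/17.
Similarly the defender's optimal q on guard 1 is 8/17, and the value is 2·(8/17) + (11)·(9/17) = 115/17.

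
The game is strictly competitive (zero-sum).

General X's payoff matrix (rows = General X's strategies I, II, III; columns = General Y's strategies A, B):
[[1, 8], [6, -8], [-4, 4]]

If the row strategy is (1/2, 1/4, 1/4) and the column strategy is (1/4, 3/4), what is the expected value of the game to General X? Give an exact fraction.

5/2

Against (1/4, 3/4), each row's expected payoff is I: 25/4; II: -9/2; III: 2.
Taking the (1/2, 1/4, 1/4)-weighted average: (1/2)·(25/4) + (1/4)·(-9/2) + (1/4)·(2) = 5/2.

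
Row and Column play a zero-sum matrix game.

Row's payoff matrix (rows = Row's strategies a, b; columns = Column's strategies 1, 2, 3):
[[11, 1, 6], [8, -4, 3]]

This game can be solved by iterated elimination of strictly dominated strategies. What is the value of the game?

1

Column 3 is strictly dominated by 2 for Column (1<6, -4<3); eliminate 3.
Row b is strictly dominated by row a (11>8, 1>-4); eliminate b.
Column 1 is strictly dominated by 2 for Column (1<11); eliminate 1.
Only (a, 2) remains, with payoff 1.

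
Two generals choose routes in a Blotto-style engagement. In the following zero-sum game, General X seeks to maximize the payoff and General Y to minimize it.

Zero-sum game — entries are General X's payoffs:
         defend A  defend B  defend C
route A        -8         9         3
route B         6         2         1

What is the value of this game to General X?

Column defend B is strictly dominated by defend C for General Y (it gives General X more in every row).
The remaining 2×2 game on (route A, route B) × (defend A, defend C) has no saddle point. Let General X play route A with probability p; indifference gives −8p + 6(1−p) = 3p + (1−p), so p = 5/16.
Similarly General Y's optimal q on defend A is 1/8, and the value is -8·(1/8) + (3)·(7/8) = 13/8.

13/8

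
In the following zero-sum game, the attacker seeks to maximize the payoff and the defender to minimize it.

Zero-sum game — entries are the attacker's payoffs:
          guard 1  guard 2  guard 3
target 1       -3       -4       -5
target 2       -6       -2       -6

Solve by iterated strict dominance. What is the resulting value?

-5

Column guard 2 is strictly dominated by guard 3 for the defender (-5<-4, -6<-2); eliminate guard 2.
Row target 2 is strictly dominated by row target 1 (-3>-6, -5>-6); eliminate target 2.
Column guard 1 is strictly dominated by guard 3 for the defender (-5<-3); eliminate guard 1.
Only (target 1, guard 3) remains, with payoff -5.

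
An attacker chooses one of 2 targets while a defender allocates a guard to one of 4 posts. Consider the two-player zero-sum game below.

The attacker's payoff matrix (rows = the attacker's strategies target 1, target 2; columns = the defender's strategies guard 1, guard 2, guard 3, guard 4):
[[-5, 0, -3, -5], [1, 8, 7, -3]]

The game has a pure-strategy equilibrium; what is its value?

Row minima: -5, -3 → the attacker's maximin is -3.
Column maxima: 1, 8, 7, -3 → the defender's minimax is -3.
They coincide at (target 2, guard 4), so the value is -3.

-3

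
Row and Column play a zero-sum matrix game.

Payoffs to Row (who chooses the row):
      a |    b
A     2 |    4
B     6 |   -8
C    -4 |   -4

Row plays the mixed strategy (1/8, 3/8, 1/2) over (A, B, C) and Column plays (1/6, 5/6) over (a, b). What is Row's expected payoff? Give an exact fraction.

-11/3

Against (1/6, 5/6), each row's expected payoff is A: 11/3; B: -17/3; C: -4.
Taking the (1/8, 3/8, 1/2)-weighted average: (1/8)·(11/3) + (3/8)·(-17/3) + (1/2)·(-4) = -11/3.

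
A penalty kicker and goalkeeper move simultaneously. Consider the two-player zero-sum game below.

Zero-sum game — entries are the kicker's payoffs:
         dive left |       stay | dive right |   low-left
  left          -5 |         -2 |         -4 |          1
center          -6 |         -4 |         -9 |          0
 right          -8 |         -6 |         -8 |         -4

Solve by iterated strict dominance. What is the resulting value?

-5

Row right is strictly dominated by row left (-5>-8, -2>-6, -4>-8, 1>-4); eliminate right.
Row center is strictly dominated by row left (-5>-6, -2>-4, -4>-9, 1>0); eliminate center.
Column low-left is strictly dominated by dive left for the goalkeeper (-5<1); eliminate low-left.
Column dive right is strictly dominated by dive left for the goalkeeper (-5<-4); eliminate dive right.
Column stay is strictly dominated by dive left for the goalkeeper (-5<-2); eliminate stay.
Only (left, dive left) remains, with payoff -5.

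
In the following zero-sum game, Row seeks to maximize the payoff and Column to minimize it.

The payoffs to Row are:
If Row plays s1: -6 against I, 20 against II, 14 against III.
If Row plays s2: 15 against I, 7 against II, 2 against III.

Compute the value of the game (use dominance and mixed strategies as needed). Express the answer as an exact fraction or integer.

74/11

Column II is strictly dominated by III for Column (it gives Row more in every row).
The remaining 2×2 game on (s1, s2) × (I, III) has no saddle point. Let Row play s1 with probability p; indifference gives −6p + 15(1−p) = 14p + 2(1−p), so p = 13/33.
Similarly Column's optimal q on I is 4/11, and the value is -6·(4/11) + (14)·(7/11) = 74/11.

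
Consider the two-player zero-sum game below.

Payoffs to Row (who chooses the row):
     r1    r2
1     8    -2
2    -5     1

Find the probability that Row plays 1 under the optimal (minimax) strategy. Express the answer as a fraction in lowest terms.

Row minima are -2 and -5, so Row's maximin is -2; column maxima are 8 and 1, so Column's minimax is 1. These differ, so the equilibrium is in mixed strategies.
Let Row play 1 with probability p. Column is indifferent when 8p − 5(1−p) = −2p + (1−p), giving p = 3/8.

3/8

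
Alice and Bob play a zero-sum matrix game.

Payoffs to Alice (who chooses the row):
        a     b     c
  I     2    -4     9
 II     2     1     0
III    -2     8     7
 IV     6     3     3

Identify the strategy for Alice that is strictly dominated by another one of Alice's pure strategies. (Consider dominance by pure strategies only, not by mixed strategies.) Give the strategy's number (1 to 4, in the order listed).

2

Compare II with IV: 6 > 2, 3 > 1, 3 > 0.
So IV strictly dominates II for Alice; II is strictly dominated.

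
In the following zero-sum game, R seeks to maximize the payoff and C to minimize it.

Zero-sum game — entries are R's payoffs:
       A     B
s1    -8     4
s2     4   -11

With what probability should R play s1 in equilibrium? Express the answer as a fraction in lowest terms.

Row minima are -8 and -11, so R's maximin is -8; column maxima are 4 and 4, so C's minimax is 4. These differ, so the equilibrium is in mixed strategies.
Let R play s1 with probability p. C is indifferent when −8p + 4(1−p) = 4p − 11(1−p), giving p = 5/9.

5/9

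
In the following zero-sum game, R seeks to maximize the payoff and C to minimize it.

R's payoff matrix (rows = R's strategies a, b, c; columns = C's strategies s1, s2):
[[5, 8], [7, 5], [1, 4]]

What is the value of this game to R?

31/5

Row c is strictly dominated by row a, so R never plays it.
The remaining 2×2 game on (a, b) × (s1, s2) has no saddle point. Let R play a with probability p; indifference gives 5p + 7(1−p) = 8p + 5(1−p), so p = 2/5.
Similarly C's optimal q on s1 is 3/5, and the value is 5·(3/5) + (8)·(2/5) = 31/5.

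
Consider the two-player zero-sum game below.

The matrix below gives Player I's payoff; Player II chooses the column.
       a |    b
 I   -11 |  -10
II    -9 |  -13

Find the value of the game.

Row minima are -11 and -13, so Player I's maximin is -11; column maxima are -9 and -10, so Player II's minimax is -10. These differ, so the equilibrium is in mixed strategies.
Let Player I play I with probability p. Player II is indifferent when −11p − 9(1−p) = −10p − 13(1−p), giving p = 4/5.
Let Player II play a with probability q. Player I is indifferent when −11q − 10(1−q) = −9q − 13(1−q), giving q = 3/5.
The value is -11·(3/5) + (-10)·(2/5) = -53/5.

-53/5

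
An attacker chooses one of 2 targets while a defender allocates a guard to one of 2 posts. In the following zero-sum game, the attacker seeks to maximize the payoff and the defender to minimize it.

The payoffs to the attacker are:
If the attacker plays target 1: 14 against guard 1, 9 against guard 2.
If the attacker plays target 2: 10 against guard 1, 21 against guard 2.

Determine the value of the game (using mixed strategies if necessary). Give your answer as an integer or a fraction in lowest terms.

Row minima are 9 and 10, so the attacker's maximin is 10; column maxima are 14 and 21, so the defender's minimax is 14. These differ, so the equilibrium is in mixed strategies.
Let the attacker play target 1 with probability p. The defender is indifferent when 14p + 10(1−p) = 9p + 21(1−p), giving p = 11/16.
Let the defender play guard 1 with probability q. The attacker is indifferent when 14q + 9(1−q) = 10q + 21(1−q), giving q = 3/4.
The value is 14·(3/4) + (9)·(1/4) = 51/4.

51/4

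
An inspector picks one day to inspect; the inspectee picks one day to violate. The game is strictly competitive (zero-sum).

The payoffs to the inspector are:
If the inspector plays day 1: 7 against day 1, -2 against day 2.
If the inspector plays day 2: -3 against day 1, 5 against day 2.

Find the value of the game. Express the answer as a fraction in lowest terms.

29/17

Row minima are -2 and -3, so the inspector's maximin is -2; column maxima are 7 and 5, so the inspectee's minimax is 5. These differ, so the equilibrium is in mixed strategies.
Let the inspector play day 1 with probability p. The inspectee is indifferent when 7p − 3(1−p) = −2p + 5(1−p), giving p = 8/17.
Let the inspectee play day 1 with probability q. The inspector is indifferent when 7q − 2(1−q) = −3q + 5(1−q), giving q = 7/17.
The value is 7·(7/17) + (-2)·(10/17) = 29/17.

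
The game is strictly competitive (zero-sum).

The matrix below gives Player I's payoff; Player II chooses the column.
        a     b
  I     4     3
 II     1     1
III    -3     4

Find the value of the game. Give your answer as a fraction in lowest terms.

25/8

Row II is strictly dominated by row I, so Player I never plays it.
The remaining 2×2 game on (I, III) × (a, b) has no saddle point. Let Player I play I with probability p; indifference gives 4p − 3(1−p) = 3p + 4(1−p), so p = 7/8.
Similarly Player II's optimal q on a is 1/8, and the value is 4·(1/8) + (3)·(7/8) = 25/8.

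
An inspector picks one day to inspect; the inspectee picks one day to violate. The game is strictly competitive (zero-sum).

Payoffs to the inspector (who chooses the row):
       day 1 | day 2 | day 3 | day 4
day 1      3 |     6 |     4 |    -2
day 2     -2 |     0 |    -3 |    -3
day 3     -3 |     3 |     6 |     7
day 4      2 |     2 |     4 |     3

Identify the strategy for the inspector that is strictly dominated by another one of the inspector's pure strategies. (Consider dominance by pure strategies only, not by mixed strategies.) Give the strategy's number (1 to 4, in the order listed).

2

Compare day 2 with day 1: 3 > -2, 6 > 0, 4 > -3, -2 > -3.
So day 1 strictly dominates day 2 for the inspector; day 2 is strictly dominated.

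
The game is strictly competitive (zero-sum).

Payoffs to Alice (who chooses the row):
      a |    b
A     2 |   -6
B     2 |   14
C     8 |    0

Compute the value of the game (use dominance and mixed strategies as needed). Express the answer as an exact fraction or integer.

28/5

Row A is strictly dominated by row C, so Alice never plays it.
The remaining 2×2 game on (B, C) × (a, b) has no saddle point. Let Alice play B with probability p; indifference gives 2p + 8(1−p) = 14p, so p = 2/5.
Similarly Bob's optimal q on a is 7/10, and the value is 2·(7/10) + (14)·(3/10) = 28/5.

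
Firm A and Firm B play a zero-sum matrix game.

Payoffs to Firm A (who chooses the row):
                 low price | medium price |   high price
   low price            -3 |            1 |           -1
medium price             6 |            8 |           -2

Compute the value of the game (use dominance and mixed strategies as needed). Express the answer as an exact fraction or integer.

-6/5

Column medium price is strictly dominated by low price for Firm B (it gives Firm A more in every row).
The remaining 2×2 game on (low price, medium price) × (low price, high price) has no saddle point. Let Firm A play low price with probability p; indifference gives −3p + 6(1−p) = −p − 2(1−p), so p = 4/5.
Similarly Firm B's optimal q on low price is 1/10, and the value is -3·(1/10) + (-1)·(9/10) = -6/5.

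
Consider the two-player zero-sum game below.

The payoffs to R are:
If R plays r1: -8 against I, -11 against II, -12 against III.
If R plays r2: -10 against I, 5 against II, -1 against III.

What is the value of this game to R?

-112/13

Column II is strictly dominated by III for C (it gives R more in every row).
The remaining 2×2 game on (r1, r2) × (I, III) has no saddle point. Let R play r1 with probability p; indifference gives −8p − 10(1−p) = −12p − (1−p), so p = 9/13.
Similarly C's optimal q on I is 11/13, and the value is -8·(11/13) + (-12)·(2/13) = -112/13.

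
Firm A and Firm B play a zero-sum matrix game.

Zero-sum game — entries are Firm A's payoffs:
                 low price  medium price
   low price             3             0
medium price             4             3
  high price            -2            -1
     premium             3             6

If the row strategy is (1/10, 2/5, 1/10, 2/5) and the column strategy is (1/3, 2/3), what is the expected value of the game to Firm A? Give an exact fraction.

33/10

Against (1/3, 2/3), each row's expected payoff is low price: 1; medium price: 10/3; high price: -4/3; premium: 5.
Taking the (1/10, 2/5, 1/10, 2/5)-weighted average: (1/10)·(1) + (2/5)·(10/3) + (1/10)·(-4/3) + (2/5)·(5) = 33/10.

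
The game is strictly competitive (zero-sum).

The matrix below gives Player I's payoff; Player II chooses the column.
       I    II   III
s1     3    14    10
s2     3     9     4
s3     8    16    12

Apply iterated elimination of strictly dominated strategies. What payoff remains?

8

Column II is strictly dominated by I for Player II (3<14, 3<9, 8<16); eliminate II.
Row s2 is strictly dominated by row s3 (8>3, 12>4); eliminate s2.
Column III is strictly dominated by I for Player II (3<10, 8<12); eliminate III.
Row s1 is strictly dominated by row s3 (8>3); eliminate s1.
Only (s3, I) remains, with payoff 8.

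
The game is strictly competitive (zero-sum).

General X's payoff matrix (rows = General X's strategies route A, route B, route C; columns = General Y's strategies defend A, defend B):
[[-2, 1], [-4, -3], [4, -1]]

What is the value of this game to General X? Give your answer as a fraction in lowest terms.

1/4

Row route B is strictly dominated by row route A, so General X never plays it.
The remaining 2×2 game on (route A, route C) × (defend A, defend B) has no saddle point. Let General X play route A with probability p; indifference gives −2p + 4(1−p) = p − (1−p), so p = 5/8.
Similarly General Y's optimal q on defend A is 1/4, and the value is -2·(1/4) + (1)·(3/4) = 1/4.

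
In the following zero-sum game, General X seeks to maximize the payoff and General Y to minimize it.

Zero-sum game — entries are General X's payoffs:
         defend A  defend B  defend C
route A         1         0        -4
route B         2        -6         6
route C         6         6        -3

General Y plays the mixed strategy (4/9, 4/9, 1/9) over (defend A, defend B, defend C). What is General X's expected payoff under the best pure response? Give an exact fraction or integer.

5

route A: (1)·(4/9) + (0)·(4/9) + (-4)·(1/9) = 0.
route B: (2)·(4/9) + (-6)·(4/9) + (6)·(1/9) = -10/9.
route C: (6)·(4/9) + (6)·(4/9) + (-3)·(1/9) = 5.
The best pure response is route C with expected payoff 5.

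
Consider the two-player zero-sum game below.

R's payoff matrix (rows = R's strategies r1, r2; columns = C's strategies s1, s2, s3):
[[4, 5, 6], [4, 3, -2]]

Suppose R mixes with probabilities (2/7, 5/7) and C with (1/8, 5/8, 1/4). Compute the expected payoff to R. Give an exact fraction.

Against (1/8, 5/8, 1/4), each row's expected payoff is r1: 41/8; r2: 15/8.
Taking the (2/7, 5/7)-weighted average: (2/7)·(41/8) + (5/7)·(15/8) = 157/56.

157/56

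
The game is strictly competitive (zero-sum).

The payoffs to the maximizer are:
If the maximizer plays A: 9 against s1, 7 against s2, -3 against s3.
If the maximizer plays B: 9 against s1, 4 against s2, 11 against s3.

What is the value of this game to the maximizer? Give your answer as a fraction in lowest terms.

89/17

Column s1 is strictly dominated by s2 for the minimizer (it gives the maximizer more in every row).
The remaining 2×2 game on (A, B) × (s2, s3) has no saddle point. Let the maximizer play A with probability p; indifference gives 7p + 4(1−p) = −3p + 11(1−p), so p = 7/17.
Similarly the minimizer's optimal q on s2 is 14/17, and the value is 7·(14/17) + (-3)·(3/17) = 89/17.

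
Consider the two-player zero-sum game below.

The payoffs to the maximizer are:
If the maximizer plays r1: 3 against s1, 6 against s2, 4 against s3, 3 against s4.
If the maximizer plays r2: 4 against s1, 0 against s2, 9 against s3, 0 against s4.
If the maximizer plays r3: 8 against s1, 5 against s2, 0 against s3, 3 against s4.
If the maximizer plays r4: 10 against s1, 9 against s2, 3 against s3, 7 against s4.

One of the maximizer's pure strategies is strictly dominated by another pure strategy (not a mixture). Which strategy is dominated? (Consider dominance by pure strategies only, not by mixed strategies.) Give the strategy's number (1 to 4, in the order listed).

3

Compare r3 with r4: 10 > 8, 9 > 5, 3 > 0, 7 > 3.
So r4 strictly dominates r3 for the maximizer; r3 is strictly dominated.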